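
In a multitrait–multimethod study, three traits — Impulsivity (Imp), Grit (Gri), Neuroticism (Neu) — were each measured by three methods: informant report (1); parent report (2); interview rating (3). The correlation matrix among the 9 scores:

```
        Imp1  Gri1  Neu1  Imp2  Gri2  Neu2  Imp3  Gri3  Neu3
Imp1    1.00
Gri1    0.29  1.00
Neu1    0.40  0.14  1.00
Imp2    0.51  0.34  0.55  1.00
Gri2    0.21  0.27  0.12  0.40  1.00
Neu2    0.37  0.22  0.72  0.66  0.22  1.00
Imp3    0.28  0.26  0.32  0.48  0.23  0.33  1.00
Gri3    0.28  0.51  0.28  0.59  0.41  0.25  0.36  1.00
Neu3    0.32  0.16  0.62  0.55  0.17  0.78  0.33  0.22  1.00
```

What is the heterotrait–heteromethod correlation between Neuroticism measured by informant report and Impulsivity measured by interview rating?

Different traits and methods: r(Neu1, Imp3) = 0.32.

0.32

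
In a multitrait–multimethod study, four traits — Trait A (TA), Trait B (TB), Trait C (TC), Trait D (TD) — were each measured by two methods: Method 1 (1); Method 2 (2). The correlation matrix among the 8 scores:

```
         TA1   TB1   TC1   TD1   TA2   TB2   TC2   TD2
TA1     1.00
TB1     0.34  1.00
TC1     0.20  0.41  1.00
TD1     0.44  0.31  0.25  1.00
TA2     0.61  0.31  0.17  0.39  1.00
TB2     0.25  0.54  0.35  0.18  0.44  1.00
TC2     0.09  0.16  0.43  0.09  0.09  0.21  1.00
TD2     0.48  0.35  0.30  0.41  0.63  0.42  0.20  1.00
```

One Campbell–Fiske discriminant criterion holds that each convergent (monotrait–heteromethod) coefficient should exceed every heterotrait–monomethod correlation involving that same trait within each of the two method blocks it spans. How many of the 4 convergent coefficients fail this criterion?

Each convergent coefficient versus the relevant comparison correlations:
TA (methods 1·2): 0.61 vs {0.34, 0.44, 0.20, 0.09, 0.44, 0.63} → fail.
TB (methods 1·2): 0.54 vs {0.34, 0.44, 0.41, 0.21, 0.31, 0.42} → pass.
TC (methods 1·2): 0.43 vs {0.20, 0.09, 0.41, 0.21, 0.25, 0.20} → pass.
TD (methods 1·2): 0.41 vs {0.44, 0.63, 0.31, 0.42, 0.25, 0.20} → fail.
2 of 4 fail.

2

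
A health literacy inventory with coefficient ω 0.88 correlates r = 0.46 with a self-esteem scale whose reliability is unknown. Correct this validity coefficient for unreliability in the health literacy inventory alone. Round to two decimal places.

Single correction: r_c = r_obs / √r_xx = 0.46 / √0.88 = 0.46 / 0.9381 ≈ 0.49.

0.49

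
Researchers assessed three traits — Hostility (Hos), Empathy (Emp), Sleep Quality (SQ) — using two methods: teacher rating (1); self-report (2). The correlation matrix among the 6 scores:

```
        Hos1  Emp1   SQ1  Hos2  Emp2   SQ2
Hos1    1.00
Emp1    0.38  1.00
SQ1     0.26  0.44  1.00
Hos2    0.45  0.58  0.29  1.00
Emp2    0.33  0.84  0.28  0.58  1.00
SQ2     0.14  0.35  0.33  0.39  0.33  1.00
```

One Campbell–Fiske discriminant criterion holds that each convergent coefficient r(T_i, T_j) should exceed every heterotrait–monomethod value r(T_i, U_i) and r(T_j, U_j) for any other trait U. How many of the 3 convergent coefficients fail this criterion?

2

Each convergent coefficient versus the relevant comparison correlations:
Hos (methods 1·2): 0.45 vs {0.38, 0.58, 0.26, 0.39} → fail.
Emp (methods 1·2): 0.84 vs {0.38, 0.58, 0.44, 0.33} → pass.
SQ (methods 1·2): 0.33 vs {0.26, 0.39, 0.44, 0.33} → fail.
2 of 3 fail.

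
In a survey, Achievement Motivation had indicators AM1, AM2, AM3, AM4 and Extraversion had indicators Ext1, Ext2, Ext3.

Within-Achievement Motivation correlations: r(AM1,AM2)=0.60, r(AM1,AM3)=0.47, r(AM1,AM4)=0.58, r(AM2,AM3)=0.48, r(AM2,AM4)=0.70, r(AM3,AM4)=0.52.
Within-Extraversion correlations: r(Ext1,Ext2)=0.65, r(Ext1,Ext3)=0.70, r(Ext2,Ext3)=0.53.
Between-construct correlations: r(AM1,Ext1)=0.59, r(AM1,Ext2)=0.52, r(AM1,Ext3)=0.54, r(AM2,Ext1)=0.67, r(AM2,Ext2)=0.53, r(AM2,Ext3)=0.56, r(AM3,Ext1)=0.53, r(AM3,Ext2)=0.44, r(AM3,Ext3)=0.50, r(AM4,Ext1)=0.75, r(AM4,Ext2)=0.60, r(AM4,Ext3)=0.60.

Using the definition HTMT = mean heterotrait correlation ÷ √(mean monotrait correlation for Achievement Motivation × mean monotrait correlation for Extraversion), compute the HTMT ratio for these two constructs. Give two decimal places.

0.96

Between-construct mean = 6.83/12 = 0.5692.
Mean within-AM = 3.35/6 = 0.5583; mean within-Ext = 1.88/3 = 0.6267.
Geometric mean = √(0.5583 × 0.6267) = 0.5915.
HTMT = 0.5692 / 0.5915 = 0.96.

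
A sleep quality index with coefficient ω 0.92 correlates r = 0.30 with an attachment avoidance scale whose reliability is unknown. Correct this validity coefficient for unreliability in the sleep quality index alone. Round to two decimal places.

Single correction: r_c = r_obs / √r_xx = 0.30 / √0.92 = 0.30 / 0.9592 ≈ 0.31.

0.31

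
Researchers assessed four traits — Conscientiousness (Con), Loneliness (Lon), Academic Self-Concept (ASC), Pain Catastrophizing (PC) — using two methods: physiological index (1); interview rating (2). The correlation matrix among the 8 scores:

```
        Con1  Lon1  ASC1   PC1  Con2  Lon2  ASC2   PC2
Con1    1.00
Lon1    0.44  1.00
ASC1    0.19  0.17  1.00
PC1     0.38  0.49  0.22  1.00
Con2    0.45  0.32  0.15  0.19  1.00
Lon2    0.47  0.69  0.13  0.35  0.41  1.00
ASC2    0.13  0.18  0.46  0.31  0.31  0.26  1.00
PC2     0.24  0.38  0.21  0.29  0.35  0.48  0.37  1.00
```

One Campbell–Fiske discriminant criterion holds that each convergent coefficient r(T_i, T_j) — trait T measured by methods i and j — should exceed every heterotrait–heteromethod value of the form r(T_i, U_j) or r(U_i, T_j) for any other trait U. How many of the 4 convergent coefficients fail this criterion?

Convergent coefficients and their comparison sets:
Con (methods 1·2): 0.45 vs {0.47, 0.32, 0.13, 0.15, 0.24, 0.19} → fail.
Lon (methods 1·2): 0.69 vs {0.32, 0.47, 0.18, 0.13, 0.38, 0.35} → pass.
ASC (methods 1·2): 0.46 vs {0.15, 0.13, 0.13, 0.18, 0.21, 0.31} → pass.
PC (methods 1·2): 0.29 vs {0.19, 0.24, 0.35, 0.38, 0.31, 0.21} → fail.
2 of 4 fail.

2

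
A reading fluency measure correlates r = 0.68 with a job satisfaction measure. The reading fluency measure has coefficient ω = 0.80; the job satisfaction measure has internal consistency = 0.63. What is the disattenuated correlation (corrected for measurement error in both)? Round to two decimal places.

r_true = r_obs / √(r_xx · r_yy) = 0.68 / √(0.80 × 0.63) = 0.68 / √0.5040 = 0.68 / 0.7099 ≈ 0.96.

0.96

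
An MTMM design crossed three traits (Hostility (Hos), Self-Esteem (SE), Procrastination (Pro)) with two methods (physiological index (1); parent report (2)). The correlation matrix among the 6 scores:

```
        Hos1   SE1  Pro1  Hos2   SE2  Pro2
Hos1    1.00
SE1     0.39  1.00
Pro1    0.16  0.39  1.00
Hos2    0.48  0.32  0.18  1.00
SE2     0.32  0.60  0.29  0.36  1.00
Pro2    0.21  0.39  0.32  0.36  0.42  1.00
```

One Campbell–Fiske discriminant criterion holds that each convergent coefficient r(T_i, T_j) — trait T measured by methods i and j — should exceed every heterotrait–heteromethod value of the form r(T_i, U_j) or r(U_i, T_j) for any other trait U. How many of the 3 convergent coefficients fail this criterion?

Convergent coefficients and their comparison sets:
Hos (methods 1·2): 0.48 vs {0.32, 0.32, 0.21, 0.18} → pass.
SE (methods 1·2): 0.60 vs {0.32, 0.32, 0.39, 0.29} → pass.
Pro (methods 1·2): 0.32 vs {0.18, 0.21, 0.29, 0.39} → fail.
1 of 3 fail.

1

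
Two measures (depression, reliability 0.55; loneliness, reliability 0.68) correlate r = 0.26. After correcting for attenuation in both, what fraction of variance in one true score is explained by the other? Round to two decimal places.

Disattenuated r = 0.26 / √(0.55 × 0.68) = 0.26 / 0.6116 = 0.4251.
Shared true-score variance = 0.4251² = 0.1807 ≈ 0.18.

0.18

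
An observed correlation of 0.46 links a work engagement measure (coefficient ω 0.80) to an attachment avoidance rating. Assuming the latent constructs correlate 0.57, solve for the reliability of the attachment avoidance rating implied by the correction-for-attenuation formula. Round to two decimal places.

r_true = r_obs / √(r_xx · r_yy) ⇒ 0.57 = 0.46 / √(0.80 · r_yy).
√(0.80 · r_yy) = 0.46 / 0.57 = 0.8070; 0.80 · r_yy = 0.6512; r_yy = 0.6512 / 0.80 ≈ 0.81.

0.81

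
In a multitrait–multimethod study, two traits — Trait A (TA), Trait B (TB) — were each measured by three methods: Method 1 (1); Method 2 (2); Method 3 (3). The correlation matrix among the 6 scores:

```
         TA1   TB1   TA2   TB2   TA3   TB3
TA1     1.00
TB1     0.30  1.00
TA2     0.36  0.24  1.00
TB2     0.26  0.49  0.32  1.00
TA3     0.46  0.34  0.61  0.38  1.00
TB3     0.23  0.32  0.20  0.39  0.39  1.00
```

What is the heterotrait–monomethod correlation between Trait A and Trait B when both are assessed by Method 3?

0.39

Different traits, same method: r(TA3, TB3) = 0.39.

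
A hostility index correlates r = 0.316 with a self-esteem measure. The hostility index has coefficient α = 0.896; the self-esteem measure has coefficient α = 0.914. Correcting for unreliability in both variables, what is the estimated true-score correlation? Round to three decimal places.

r_true = r_obs / √(r_xx · r_yy) = 0.316 / √(0.896 × 0.914) = 0.316 / √0.818944 = 0.316 / 0.9050 ≈ 0.349.

0.349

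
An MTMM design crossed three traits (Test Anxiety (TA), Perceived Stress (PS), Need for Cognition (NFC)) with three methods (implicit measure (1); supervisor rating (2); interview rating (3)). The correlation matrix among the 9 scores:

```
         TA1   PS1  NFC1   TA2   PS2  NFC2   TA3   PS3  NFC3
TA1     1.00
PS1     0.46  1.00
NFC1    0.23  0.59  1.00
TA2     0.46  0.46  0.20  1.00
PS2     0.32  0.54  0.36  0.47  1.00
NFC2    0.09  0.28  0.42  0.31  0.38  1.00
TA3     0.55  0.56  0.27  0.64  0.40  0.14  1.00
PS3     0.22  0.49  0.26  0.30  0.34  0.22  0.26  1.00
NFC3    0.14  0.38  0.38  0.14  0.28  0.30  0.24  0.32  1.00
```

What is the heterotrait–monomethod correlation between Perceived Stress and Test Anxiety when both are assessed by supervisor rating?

Different traits, same method: r(PS2, TA2) = 0.47.

0.47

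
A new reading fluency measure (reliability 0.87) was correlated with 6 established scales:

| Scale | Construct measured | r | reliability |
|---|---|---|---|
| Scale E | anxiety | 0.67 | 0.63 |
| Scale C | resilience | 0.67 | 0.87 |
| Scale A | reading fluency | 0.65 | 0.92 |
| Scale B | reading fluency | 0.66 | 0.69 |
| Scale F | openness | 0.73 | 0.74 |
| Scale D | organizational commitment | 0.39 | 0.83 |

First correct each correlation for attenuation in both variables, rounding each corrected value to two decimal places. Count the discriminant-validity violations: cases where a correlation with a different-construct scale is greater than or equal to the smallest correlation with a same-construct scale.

Disattenuated r (r / √(r_scale · r_new)):
  Scale E (disc): 0.67 / √(0.63·0.87) = 0.90
  Scale C (disc): 0.67 / √(0.87·0.87) = 0.77
  Scale A (conv): 0.65 / √(0.92·0.87) = 0.73
  Scale B (conv): 0.66 / √(0.69·0.87) = 0.85
  Scale F (disc): 0.73 / √(0.74·0.87) = 0.91
  Scale D (disc): 0.39 / √(0.83·0.87) = 0.46
Smallest convergent = 0.73. Discriminant values: 0.90, 0.77, 0.91, 0.46; count ≥ 0.73 → 3.

3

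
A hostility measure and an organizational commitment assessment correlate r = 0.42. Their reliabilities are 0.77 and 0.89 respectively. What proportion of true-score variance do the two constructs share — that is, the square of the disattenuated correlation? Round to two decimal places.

Disattenuated r = 0.42 / √(0.77 × 0.89) = 0.42 / 0.8278 = 0.5074.
Shared true-score variance = 0.5074² = 0.2575 ≈ 0.26.

0.26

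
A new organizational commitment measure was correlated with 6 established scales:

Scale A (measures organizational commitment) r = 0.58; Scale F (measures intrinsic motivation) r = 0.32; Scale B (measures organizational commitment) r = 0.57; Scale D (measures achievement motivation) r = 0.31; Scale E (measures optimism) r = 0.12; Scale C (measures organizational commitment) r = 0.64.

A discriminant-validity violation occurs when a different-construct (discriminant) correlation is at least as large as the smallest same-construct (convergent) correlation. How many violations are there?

Convergent (same construct = organizational commitment): Scale A, Scale B, Scale C.
Smallest convergent = 0.57. Discriminant values: 0.32, 0.31, 0.12; count ≥ 0.57 → 0.

0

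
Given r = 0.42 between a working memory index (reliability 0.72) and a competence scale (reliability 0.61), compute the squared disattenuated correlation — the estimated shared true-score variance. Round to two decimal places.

0.40

Disattenuated r = 0.42 / √(0.72 × 0.61) = 0.42 / 0.6627 = 0.6338.
Shared true-score variance = 0.6338² = 0.4017 ≈ 0.40.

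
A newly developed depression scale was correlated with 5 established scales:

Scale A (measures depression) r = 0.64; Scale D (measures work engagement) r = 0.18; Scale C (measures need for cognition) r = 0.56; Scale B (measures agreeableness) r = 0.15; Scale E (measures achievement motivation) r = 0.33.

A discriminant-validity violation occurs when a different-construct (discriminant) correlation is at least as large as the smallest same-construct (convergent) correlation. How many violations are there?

0

Convergent (same construct = depression): Scale A.
Smallest convergent = 0.64. Discriminant values: 0.18, 0.56, 0.15, 0.33; count ≥ 0.64 → 0.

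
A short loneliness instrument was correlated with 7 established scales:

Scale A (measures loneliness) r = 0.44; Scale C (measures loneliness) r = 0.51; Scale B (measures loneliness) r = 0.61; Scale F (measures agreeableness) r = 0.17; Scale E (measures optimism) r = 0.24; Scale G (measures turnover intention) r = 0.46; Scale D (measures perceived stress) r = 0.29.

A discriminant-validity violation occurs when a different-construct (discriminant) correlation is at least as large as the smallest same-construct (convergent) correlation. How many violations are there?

Convergent (same construct = loneliness): Scale A, Scale C, Scale B.
Smallest convergent = 0.44. Discriminant values: 0.17, 0.24, 0.46, 0.29; count ≥ 0.44 → 1.

1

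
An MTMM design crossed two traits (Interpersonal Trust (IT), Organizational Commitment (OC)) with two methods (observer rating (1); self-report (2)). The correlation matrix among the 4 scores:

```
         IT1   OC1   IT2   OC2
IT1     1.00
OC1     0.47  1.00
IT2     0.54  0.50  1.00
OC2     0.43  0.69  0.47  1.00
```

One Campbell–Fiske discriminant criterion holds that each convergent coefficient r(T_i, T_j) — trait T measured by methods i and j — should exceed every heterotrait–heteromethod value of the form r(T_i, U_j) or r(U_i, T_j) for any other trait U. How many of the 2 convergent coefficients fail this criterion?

Convergent coefficients and their comparison sets:
IT (methods 1·2): 0.54 vs {0.43, 0.50} → pass.
OC (methods 1·2): 0.69 vs {0.50, 0.43} → pass.
0 of 2 fail.

0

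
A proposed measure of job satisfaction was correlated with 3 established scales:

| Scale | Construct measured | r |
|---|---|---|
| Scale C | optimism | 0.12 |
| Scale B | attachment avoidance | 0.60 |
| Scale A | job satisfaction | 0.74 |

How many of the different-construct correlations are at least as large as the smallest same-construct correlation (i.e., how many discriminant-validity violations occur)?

Convergent (same construct = job satisfaction): Scale A.
Smallest convergent = 0.74. Discriminant values: 0.12, 0.60; count ≥ 0.74 → 0.

0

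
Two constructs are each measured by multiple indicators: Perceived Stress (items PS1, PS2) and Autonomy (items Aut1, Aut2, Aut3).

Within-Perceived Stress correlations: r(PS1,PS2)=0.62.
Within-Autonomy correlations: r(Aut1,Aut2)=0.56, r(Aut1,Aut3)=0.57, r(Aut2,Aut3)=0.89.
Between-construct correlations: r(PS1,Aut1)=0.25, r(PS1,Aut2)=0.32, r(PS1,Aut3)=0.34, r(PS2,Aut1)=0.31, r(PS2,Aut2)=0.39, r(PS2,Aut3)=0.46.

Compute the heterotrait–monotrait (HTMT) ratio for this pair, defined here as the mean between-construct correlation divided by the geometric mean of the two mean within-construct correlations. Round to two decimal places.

Mean heterotrait r = 2.07/6 = 0.3450.
Mean within-PS = 0.62/1 = 0.6200; mean within-Aut = 2.02/3 = 0.6733.
Geometric mean = √(0.6200 × 0.6733) = 0.6461.
HTMT = 0.3450 / 0.6461 = 0.53.

0.53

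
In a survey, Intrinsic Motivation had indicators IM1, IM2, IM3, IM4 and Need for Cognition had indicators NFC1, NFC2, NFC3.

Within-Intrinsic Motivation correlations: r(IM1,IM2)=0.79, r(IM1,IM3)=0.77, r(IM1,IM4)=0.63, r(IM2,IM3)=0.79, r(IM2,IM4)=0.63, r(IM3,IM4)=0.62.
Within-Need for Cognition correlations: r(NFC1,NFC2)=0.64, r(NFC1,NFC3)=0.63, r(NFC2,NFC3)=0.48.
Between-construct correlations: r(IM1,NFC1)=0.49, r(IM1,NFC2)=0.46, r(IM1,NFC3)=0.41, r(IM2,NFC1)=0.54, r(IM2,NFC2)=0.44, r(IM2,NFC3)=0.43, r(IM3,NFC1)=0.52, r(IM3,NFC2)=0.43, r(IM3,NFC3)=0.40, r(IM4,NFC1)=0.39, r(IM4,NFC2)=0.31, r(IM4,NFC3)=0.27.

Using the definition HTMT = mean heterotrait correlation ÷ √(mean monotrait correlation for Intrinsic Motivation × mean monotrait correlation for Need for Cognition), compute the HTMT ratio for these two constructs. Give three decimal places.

0.661

Between-construct mean = 5.09/12 = 0.4242.
Mean within-IM = 4.23/6 = 0.7050; mean within-NFC = 1.75/3 = 0.5833.
Geometric mean = √(0.7050 × 0.5833) = 0.6413.
HTMT = 0.4242 / 0.6413 = 0.661.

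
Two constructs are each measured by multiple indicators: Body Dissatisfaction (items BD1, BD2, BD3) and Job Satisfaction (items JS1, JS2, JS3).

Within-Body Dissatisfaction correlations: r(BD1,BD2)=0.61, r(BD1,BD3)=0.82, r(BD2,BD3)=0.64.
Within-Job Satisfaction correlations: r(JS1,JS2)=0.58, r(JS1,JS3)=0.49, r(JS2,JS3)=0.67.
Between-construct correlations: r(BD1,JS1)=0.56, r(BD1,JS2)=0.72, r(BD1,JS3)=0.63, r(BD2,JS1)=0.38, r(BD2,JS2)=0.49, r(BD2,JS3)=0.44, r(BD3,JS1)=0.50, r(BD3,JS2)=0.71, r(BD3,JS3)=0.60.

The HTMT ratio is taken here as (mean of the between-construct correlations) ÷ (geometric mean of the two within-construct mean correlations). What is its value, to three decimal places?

0.883

Mean heterotrait r = 5.03/9 = 0.5589.
Mean within-BD = 2.07/3 = 0.6900; mean within-JS = 1.74/3 = 0.5800.
Geometric mean = √(0.6900 × 0.5800) = 0.6326.
HTMT = 0.5589 / 0.6326 = 0.883.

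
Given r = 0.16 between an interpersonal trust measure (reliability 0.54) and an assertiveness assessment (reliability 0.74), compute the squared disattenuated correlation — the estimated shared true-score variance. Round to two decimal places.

0.06

Disattenuated r = 0.16 / √(0.54 × 0.74) = 0.16 / 0.6321 = 0.2531.
Shared true-score variance = 0.2531² = 0.0641 ≈ 0.06.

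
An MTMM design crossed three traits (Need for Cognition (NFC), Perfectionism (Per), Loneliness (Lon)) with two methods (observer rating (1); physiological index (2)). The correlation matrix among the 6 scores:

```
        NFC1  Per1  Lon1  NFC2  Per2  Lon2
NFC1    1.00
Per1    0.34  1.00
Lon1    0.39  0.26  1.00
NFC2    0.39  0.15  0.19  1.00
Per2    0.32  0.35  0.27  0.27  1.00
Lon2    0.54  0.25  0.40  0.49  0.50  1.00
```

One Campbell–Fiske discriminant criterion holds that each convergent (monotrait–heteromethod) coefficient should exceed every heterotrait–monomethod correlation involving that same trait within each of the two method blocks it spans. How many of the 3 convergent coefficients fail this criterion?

Each convergent coefficient versus the relevant comparison correlations:
NFC (methods 1·2): 0.39 vs {0.34, 0.27, 0.39, 0.49} → fail.
Per (methods 1·2): 0.35 vs {0.34, 0.27, 0.26, 0.50} → fail.
Lon (methods 1·2): 0.40 vs {0.39, 0.49, 0.26, 0.50} → fail.
3 of 3 fail.

3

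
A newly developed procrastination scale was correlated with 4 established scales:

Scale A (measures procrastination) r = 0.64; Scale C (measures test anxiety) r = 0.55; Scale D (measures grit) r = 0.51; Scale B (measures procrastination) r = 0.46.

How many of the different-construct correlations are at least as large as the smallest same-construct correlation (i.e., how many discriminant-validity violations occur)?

Convergent (same construct = procrastination): Scale A, Scale B.
Smallest convergent = 0.46. Discriminant values: 0.55, 0.51; count ≥ 0.46 → 2.

2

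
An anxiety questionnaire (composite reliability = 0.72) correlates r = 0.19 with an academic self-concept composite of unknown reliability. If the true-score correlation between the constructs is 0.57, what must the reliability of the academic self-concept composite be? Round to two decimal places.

0.15

r_true = r_obs / √(r_xx · r_yy) ⇒ 0.57 = 0.19 / √(0.72 · r_yy).
√(0.72 · r_yy) = 0.19 / 0.57 = 0.3333; 0.72 · r_yy = 0.1111; r_yy = 0.1111 / 0.72 ≈ 0.15.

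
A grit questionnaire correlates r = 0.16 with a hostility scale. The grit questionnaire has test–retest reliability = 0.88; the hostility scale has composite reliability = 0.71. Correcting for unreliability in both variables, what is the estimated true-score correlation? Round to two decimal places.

r_true = r_obs / √(r_xx · r_yy) = 0.16 / √(0.88 × 0.71) = 0.16 / √0.6248 = 0.16 / 0.7904 ≈ 0.20.

0.20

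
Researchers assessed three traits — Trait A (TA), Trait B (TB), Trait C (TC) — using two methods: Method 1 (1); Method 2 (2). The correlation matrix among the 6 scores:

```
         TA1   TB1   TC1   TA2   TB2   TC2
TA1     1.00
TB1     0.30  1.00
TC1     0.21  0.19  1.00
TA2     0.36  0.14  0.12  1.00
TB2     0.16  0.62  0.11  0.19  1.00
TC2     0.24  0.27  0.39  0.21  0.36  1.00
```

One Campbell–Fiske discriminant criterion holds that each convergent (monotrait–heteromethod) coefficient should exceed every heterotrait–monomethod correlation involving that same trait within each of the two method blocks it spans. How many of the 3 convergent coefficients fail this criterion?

Each convergent coefficient versus the relevant comparison correlations:
TA (methods 1·2): 0.36 vs {0.30, 0.19, 0.21, 0.21} → pass.
TB (methods 1·2): 0.62 vs {0.30, 0.19, 0.19, 0.36} → pass.
TC (methods 1·2): 0.39 vs {0.21, 0.21, 0.19, 0.36} → pass.
0 of 3 fail.

0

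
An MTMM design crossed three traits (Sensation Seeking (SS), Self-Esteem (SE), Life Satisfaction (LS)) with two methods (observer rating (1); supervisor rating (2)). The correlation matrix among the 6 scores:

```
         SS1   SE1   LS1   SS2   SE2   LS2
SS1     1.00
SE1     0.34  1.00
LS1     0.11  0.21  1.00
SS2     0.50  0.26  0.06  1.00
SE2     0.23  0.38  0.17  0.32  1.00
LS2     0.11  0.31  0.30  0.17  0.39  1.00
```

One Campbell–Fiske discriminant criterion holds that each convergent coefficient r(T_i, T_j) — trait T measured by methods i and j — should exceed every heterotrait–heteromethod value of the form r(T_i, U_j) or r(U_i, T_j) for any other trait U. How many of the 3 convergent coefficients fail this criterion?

1

Convergent coefficients and their comparison sets:
SS (methods 1·2): 0.50 vs {0.23, 0.26, 0.11, 0.06} → pass.
SE (methods 1·2): 0.38 vs {0.26, 0.23, 0.31, 0.17} → pass.
LS (methods 1·2): 0.30 vs {0.06, 0.11, 0.17, 0.31} → fail.
1 of 3 fail.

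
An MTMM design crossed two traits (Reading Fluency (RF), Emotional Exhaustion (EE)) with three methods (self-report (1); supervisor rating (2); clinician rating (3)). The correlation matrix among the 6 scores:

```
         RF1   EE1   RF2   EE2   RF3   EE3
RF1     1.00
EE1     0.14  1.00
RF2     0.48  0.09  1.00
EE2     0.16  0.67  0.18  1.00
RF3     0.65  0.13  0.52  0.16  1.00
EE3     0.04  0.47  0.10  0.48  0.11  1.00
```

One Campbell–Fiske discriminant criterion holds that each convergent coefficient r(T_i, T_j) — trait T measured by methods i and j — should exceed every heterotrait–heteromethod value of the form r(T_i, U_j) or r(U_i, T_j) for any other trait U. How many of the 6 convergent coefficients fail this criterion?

0

Checking each validity diagonal entry against its comparison values:
RF (methods 1·2): 0.48 vs {0.16, 0.09} → pass.
RF (methods 1·3): 0.65 vs {0.04, 0.13} → pass.
RF (methods 2·3): 0.52 vs {0.10, 0.16} → pass.
EE (methods 1·2): 0.67 vs {0.09, 0.16} → pass.
EE (methods 1·3): 0.47 vs {0.13, 0.04} → pass.
EE (methods 2·3): 0.48 vs {0.16, 0.10} → pass.
0 of 6 fail.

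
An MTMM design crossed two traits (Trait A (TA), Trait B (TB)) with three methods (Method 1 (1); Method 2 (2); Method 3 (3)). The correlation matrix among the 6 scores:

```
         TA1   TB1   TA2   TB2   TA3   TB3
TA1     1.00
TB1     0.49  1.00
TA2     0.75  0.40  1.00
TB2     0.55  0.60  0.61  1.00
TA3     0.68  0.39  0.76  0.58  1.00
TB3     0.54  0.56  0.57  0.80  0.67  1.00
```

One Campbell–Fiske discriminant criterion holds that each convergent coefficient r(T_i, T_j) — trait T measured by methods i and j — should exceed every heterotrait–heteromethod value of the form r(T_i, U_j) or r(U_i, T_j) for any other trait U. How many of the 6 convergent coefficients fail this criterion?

0

Each convergent coefficient versus the relevant comparison correlations:
TA (methods 1·2): 0.75 vs {0.55, 0.40} → pass.
TA (methods 1·3): 0.68 vs {0.54, 0.39} → pass.
TA (methods 2·3): 0.76 vs {0.57, 0.58} → pass.
TB (methods 1·2): 0.60 vs {0.40, 0.55} → pass.
TB (methods 1·3): 0.56 vs {0.39, 0.54} → pass.
TB (methods 2·3): 0.80 vs {0.58, 0.57} → pass.
0 of 6 fail.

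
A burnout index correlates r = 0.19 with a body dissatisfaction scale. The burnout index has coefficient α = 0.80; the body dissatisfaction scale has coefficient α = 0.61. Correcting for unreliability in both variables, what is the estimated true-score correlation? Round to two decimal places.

r_true = r_obs / √(r_xx · r_yy) = 0.19 / √(0.80 × 0.61) = 0.19 / √0.4880 = 0.19 / 0.6986 ≈ 0.27.

0.27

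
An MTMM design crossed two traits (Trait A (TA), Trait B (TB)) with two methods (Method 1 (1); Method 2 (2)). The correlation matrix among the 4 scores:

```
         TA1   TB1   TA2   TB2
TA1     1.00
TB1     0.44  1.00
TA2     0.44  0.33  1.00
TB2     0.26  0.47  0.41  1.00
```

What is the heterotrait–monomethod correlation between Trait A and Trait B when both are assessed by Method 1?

0.44

Different traits, same method: r(TA1, TB1) = 0.44.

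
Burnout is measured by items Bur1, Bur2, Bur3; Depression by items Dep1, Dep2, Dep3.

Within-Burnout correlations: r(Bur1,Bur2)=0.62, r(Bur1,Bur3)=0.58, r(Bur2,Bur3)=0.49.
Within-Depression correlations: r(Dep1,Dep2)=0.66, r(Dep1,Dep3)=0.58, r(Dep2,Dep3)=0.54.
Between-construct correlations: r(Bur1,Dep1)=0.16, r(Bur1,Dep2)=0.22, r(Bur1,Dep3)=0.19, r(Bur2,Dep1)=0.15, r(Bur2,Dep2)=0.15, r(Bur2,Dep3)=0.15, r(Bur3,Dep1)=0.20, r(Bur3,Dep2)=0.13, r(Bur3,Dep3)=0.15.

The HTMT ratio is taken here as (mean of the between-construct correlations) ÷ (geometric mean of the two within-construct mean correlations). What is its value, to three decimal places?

Mean heterotrait r = 1.50/9 = 0.1667.
Mean within-Bur = 1.69/3 = 0.5633; mean within-Dep = 1.78/3 = 0.5933.
Geometric mean = √(0.5633 × 0.5933) = 0.5781.
HTMT = 0.1667 / 0.5781 = 0.288.

0.288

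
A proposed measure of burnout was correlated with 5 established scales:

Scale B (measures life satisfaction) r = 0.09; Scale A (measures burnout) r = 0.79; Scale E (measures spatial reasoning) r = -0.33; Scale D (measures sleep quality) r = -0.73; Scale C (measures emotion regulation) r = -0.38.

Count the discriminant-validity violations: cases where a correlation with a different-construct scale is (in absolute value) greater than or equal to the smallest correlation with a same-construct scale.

Convergent (same construct = burnout): Scale A.
Smallest convergent = 0.79. Discriminant |r|: 0.09, 0.33, 0.73, 0.38; count ≥ 0.79 → 0.

0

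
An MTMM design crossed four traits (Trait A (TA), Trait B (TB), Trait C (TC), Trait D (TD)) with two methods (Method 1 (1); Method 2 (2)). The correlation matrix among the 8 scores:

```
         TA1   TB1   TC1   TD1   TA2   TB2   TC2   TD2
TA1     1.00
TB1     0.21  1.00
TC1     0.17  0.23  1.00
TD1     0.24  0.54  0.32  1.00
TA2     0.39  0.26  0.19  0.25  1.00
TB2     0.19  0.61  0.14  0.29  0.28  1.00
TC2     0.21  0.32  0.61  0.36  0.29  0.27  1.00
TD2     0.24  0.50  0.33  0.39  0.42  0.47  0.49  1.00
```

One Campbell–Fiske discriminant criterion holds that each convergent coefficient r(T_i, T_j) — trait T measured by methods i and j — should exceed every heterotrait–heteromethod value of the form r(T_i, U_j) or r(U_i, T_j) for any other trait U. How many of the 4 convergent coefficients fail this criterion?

Each convergent coefficient versus the relevant comparison correlations:
TA (methods 1·2): 0.39 vs {0.19, 0.26, 0.21, 0.19, 0.24, 0.25} → pass.
TB (methods 1·2): 0.61 vs {0.26, 0.19, 0.32, 0.14, 0.50, 0.29} → pass.
TC (methods 1·2): 0.61 vs {0.19, 0.21, 0.14, 0.32, 0.33, 0.36} → pass.
TD (methods 1·2): 0.39 vs {0.25, 0.24, 0.29, 0.50, 0.36, 0.33} → fail.
1 of 4 fail.

1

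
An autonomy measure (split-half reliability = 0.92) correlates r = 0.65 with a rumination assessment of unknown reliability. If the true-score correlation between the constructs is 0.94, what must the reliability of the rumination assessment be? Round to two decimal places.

0.52

r_true = r_obs / √(r_xx · r_yy) ⇒ 0.94 = 0.65 / √(0.92 · r_yy).
√(0.92 · r_yy) = 0.65 / 0.94 = 0.6915; 0.92 · r_yy = 0.4782; r_yy = 0.4782 / 0.92 ≈ 0.52.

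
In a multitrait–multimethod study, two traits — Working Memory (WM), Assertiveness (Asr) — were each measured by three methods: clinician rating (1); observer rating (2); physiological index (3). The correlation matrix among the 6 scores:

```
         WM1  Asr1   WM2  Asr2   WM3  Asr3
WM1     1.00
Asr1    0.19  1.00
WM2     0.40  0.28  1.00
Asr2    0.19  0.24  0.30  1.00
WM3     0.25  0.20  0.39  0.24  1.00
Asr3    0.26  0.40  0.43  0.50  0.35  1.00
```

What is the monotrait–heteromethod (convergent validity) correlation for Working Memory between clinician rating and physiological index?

0.25

Same trait (WM), different methods: r(WM1, WM3) = 0.25.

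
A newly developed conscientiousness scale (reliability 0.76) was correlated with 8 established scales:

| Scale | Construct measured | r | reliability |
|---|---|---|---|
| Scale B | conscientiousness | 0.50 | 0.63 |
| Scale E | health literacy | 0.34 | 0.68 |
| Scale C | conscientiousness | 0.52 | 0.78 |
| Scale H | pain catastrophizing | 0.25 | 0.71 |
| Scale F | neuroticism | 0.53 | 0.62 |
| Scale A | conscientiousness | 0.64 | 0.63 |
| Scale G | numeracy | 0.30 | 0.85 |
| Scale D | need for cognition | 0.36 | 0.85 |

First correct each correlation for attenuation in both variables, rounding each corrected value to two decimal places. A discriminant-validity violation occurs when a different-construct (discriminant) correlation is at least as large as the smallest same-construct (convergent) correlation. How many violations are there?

Disattenuated r (r / √(r_scale · r_new)):
  Scale B (conv): 0.50 / √(0.63·0.76) = 0.72
  Scale E (disc): 0.34 / √(0.68·0.76) = 0.47
  Scale C (conv): 0.52 / √(0.78·0.76) = 0.68
  Scale H (disc): 0.25 / √(0.71·0.76) = 0.34
  Scale F (disc): 0.53 / √(0.62·0.76) = 0.77
  Scale A (conv): 0.64 / √(0.63·0.76) = 0.92
  Scale G (disc): 0.30 / √(0.85·0.76) = 0.37
  Scale D (disc): 0.36 / √(0.85·0.76) = 0.45
Smallest convergent = 0.68. Discriminant values: 0.47, 0.34, 0.77, 0.37, 0.45; count ≥ 0.68 → 1.

1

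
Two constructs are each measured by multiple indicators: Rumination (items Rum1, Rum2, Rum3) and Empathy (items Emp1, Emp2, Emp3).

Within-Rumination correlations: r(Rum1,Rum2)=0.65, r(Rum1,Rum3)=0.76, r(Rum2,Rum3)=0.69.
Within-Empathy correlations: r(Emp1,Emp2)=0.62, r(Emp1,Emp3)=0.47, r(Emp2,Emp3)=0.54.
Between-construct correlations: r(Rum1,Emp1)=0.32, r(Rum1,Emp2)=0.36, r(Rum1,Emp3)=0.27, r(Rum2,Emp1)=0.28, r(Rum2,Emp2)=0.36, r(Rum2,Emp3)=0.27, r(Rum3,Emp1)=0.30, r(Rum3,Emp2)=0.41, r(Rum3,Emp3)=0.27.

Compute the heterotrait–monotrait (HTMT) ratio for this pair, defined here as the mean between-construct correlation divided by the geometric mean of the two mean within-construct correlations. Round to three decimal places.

0.512

Between-construct mean = 2.84/9 = 0.3156.
Mean within-Rum = 2.10/3 = 0.7000; mean within-Emp = 1.63/3 = 0.5433.
Geometric mean = √(0.7000 × 0.5433) = 0.6167.
HTMT = 0.3156 / 0.6167 = 0.512.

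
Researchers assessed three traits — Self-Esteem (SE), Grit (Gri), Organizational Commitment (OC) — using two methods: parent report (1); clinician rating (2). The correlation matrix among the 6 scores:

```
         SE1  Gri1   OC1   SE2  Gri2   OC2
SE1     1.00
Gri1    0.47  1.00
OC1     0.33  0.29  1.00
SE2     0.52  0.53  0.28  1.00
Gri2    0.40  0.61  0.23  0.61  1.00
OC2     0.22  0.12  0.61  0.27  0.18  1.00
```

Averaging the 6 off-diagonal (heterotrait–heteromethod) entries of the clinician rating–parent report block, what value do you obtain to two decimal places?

0.30

HTHM values (method 2 × method 1): 0.53, 0.28, 0.40, 0.23, 0.22, 0.12; mean = 1.78/6 = 0.30.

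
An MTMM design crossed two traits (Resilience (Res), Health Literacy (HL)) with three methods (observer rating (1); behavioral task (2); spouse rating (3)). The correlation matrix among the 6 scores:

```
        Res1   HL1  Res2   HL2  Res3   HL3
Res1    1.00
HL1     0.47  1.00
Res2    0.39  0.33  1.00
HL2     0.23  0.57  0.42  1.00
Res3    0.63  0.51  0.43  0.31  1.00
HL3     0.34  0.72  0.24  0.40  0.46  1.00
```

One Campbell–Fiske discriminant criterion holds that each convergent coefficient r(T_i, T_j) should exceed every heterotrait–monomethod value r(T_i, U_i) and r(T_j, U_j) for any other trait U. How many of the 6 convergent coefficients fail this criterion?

3

Convergent coefficients and their comparison sets:
Res (methods 1·2): 0.39 vs {0.47, 0.42} → fail.
Res (methods 1·3): 0.63 vs {0.47, 0.46} → pass.
Res (methods 2·3): 0.43 vs {0.42, 0.46} → fail.
HL (methods 1·2): 0.57 vs {0.47, 0.42} → pass.
HL (methods 1·3): 0.72 vs {0.47, 0.46} → pass.
HL (methods 2·3): 0.40 vs {0.42, 0.46} → fail.
3 of 6 fail.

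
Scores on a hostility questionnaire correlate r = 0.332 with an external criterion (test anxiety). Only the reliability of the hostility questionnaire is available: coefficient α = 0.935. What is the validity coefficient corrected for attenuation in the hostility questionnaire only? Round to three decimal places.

Single correction: r_c = r_obs / √r_xx = 0.332 / √0.935 = 0.332 / 0.9670 ≈ 0.343.

0.343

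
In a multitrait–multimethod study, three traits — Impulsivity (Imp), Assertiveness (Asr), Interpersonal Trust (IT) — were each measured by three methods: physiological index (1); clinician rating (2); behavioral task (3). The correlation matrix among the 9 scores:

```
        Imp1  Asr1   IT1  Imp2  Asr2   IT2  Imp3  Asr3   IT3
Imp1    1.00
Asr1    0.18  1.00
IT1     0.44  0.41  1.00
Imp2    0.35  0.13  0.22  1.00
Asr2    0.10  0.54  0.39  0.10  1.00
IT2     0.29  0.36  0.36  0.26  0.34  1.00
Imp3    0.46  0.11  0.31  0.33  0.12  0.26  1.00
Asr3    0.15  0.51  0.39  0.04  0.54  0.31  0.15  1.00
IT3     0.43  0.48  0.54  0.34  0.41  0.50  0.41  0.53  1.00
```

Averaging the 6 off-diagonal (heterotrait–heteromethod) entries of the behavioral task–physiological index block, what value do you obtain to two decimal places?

HTHM values (method 3 × method 1): 0.11, 0.31, 0.15, 0.39, 0.43, 0.48; mean = 1.87/6 = 0.31.

0.31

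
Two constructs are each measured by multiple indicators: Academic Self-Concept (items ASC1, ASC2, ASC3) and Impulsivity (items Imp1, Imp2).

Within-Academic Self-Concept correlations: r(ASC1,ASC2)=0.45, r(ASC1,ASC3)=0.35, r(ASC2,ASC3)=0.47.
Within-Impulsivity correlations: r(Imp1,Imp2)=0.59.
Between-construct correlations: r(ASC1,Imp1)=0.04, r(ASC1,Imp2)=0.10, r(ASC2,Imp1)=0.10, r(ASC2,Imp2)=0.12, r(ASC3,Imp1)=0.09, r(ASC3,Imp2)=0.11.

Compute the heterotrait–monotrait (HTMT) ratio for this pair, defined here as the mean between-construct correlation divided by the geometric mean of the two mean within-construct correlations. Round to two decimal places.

Mean between = 0.56/6 = 0.0933.
Mean within-ASC = 1.27/3 = 0.4233; mean within-Imp = 0.59/1 = 0.5900.
Geometric mean = √(0.4233 × 0.5900) = 0.4997.
HTMT = 0.0933 / 0.4997 = 0.19.

0.19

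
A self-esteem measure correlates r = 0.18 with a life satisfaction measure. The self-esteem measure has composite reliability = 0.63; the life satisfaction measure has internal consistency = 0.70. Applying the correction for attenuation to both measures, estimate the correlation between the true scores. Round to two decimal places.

r_true = r_obs / √(r_xx · r_yy) = 0.18 / √(0.63 × 0.70) = 0.18 / √0.4410 = 0.18 / 0.6641 ≈ 0.27.

0.27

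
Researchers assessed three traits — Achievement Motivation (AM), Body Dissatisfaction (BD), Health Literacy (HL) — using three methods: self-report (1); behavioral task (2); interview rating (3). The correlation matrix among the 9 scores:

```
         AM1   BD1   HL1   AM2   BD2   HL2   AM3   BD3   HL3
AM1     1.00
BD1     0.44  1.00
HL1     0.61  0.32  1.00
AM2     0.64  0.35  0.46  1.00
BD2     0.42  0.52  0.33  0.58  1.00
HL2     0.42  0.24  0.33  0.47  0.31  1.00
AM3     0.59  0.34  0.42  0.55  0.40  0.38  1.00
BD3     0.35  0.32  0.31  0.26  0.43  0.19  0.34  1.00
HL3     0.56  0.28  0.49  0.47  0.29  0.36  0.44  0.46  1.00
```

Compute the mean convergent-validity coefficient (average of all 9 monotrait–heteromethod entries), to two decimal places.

0.47

Convergent values: 0.64, 0.59, 0.55, 0.52, 0.32, 0.43, 0.33, 0.49, 0.36; mean = 4.23/9 = 0.47.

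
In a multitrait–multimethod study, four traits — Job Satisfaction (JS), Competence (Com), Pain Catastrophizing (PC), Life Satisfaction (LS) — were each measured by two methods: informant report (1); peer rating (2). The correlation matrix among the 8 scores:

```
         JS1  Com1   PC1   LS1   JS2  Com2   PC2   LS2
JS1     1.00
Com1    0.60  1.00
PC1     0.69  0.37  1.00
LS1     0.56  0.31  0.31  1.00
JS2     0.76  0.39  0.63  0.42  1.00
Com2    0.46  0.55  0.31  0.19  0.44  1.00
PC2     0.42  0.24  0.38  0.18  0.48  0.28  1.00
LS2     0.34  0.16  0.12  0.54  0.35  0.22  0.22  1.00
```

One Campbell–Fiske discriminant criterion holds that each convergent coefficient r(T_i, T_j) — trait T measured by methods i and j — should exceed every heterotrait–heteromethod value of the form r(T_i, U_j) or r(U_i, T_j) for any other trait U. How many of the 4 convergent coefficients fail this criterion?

Convergent coefficients and their comparison sets:
JS (methods 1·2): 0.76 vs {0.46, 0.39, 0.42, 0.63, 0.34, 0.42} → pass.
Com (methods 1·2): 0.55 vs {0.39, 0.46, 0.24, 0.31, 0.16, 0.19} → pass.
PC (methods 1·2): 0.38 vs {0.63, 0.42, 0.31, 0.24, 0.12, 0.18} → fail.
LS (methods 1·2): 0.54 vs {0.42, 0.34, 0.19, 0.16, 0.18, 0.12} → pass.
1 of 4 fail.

1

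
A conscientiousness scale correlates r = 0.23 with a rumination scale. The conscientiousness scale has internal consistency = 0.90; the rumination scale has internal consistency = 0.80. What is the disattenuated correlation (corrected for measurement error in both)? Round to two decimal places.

0.27

r_true = r_obs / √(r_xx · r_yy) = 0.23 / √(0.90 × 0.80) = 0.23 / √0.7200 = 0.23 / 0.8485 ≈ 0.27.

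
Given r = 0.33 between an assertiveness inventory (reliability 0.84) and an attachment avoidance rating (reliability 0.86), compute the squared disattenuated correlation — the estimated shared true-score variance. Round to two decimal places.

Disattenuated r = 0.33 / √(0.84 × 0.86) = 0.33 / 0.8499 = 0.3883.
Shared true-score variance = 0.3883² = 0.1508 ≈ 0.15.

0.15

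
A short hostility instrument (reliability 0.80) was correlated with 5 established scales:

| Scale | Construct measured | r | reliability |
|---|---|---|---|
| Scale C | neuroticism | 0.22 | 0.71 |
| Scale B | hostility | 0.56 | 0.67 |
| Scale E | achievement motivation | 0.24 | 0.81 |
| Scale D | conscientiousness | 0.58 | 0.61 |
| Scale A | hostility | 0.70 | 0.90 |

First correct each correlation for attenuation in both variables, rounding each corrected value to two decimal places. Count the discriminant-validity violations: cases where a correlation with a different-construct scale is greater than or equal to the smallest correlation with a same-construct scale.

Disattenuated r (r / √(r_scale · r_new)):
  Scale C (disc): 0.22 / √(0.71·0.80) = 0.29
  Scale B (conv): 0.56 / √(0.67·0.80) = 0.76
  Scale E (disc): 0.24 / √(0.81·0.80) = 0.30
  Scale D (disc): 0.58 / √(0.61·0.80) = 0.83
  Scale A (conv): 0.70 / √(0.90·0.80) = 0.82
Smallest convergent = 0.76. Discriminant values: 0.29, 0.30, 0.83; count ≥ 0.76 → 1.

1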